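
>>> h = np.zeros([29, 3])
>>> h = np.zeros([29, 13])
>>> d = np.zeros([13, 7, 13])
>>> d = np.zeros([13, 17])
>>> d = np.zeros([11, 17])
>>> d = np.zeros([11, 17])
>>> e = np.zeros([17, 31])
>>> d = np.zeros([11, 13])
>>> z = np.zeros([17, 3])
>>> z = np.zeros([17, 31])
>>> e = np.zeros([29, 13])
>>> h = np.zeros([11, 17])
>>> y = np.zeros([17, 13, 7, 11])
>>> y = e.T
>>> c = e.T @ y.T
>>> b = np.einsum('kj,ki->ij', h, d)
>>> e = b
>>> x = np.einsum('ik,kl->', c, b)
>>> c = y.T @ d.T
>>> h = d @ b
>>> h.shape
(11, 17)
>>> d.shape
(11, 13)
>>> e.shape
(13, 17)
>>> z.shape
(17, 31)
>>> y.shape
(13, 29)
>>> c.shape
(29, 11)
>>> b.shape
(13, 17)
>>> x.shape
()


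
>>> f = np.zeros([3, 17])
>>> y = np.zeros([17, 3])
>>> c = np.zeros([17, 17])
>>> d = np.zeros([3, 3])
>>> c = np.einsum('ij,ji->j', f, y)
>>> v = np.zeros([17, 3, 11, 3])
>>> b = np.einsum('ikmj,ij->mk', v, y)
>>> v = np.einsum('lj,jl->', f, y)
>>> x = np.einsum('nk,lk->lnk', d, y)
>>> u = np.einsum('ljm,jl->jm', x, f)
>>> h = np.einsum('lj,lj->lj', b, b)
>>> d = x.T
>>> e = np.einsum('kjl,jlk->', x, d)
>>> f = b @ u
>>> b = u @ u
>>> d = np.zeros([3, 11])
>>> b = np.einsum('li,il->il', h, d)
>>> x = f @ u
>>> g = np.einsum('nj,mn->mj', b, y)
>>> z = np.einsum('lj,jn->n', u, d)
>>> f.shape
(11, 3)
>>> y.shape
(17, 3)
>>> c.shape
(17,)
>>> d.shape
(3, 11)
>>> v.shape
()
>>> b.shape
(3, 11)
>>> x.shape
(11, 3)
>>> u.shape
(3, 3)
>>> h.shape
(11, 3)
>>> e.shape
()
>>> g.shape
(17, 11)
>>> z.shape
(11,)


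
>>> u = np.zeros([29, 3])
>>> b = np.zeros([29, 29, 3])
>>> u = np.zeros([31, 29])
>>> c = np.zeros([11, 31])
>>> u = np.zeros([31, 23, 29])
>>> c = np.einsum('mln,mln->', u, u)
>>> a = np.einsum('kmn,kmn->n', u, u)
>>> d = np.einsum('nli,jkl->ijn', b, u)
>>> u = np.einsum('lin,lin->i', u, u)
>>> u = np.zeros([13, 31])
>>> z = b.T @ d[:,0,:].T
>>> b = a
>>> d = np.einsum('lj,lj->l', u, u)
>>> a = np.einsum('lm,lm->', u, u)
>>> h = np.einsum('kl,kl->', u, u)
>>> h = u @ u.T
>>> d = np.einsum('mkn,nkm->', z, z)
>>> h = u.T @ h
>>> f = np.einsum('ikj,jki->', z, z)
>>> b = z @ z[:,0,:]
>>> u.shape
(13, 31)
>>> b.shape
(3, 29, 3)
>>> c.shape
()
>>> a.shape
()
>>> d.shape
()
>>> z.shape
(3, 29, 3)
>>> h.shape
(31, 13)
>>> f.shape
()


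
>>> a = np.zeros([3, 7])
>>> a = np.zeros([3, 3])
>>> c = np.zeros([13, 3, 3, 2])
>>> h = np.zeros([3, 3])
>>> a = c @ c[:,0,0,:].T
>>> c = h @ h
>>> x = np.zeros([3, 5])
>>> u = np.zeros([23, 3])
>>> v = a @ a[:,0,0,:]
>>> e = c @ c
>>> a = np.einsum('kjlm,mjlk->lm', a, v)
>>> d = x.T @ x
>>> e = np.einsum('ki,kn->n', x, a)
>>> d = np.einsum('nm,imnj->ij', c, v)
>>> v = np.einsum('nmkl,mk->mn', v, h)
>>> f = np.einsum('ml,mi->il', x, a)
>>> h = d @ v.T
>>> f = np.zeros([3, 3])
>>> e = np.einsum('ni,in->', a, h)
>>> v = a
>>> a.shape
(3, 13)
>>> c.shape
(3, 3)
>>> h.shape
(13, 3)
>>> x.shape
(3, 5)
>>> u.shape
(23, 3)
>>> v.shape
(3, 13)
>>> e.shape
()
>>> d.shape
(13, 13)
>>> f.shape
(3, 3)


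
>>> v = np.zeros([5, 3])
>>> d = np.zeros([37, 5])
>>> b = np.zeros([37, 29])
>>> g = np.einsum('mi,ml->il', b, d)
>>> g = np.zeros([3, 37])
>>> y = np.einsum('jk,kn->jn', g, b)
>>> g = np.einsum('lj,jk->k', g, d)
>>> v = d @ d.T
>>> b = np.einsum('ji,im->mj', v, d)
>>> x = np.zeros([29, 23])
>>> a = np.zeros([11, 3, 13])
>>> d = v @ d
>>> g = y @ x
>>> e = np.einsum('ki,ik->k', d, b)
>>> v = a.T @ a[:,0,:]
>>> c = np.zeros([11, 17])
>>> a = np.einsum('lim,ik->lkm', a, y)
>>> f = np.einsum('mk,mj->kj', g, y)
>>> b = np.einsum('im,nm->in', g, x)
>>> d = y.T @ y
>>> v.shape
(13, 3, 13)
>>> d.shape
(29, 29)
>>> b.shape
(3, 29)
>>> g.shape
(3, 23)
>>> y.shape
(3, 29)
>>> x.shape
(29, 23)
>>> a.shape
(11, 29, 13)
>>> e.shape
(37,)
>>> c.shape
(11, 17)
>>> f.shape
(23, 29)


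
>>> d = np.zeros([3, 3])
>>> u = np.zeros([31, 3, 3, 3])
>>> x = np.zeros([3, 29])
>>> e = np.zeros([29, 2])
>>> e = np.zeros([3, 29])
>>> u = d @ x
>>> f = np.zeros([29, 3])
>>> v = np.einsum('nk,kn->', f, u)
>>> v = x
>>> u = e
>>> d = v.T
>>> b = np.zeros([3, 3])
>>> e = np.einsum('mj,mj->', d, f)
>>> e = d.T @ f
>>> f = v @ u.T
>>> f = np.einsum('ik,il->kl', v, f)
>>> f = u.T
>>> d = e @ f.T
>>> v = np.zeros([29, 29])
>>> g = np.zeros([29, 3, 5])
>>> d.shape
(3, 29)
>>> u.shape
(3, 29)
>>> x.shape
(3, 29)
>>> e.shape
(3, 3)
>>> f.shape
(29, 3)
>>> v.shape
(29, 29)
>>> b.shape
(3, 3)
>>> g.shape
(29, 3, 5)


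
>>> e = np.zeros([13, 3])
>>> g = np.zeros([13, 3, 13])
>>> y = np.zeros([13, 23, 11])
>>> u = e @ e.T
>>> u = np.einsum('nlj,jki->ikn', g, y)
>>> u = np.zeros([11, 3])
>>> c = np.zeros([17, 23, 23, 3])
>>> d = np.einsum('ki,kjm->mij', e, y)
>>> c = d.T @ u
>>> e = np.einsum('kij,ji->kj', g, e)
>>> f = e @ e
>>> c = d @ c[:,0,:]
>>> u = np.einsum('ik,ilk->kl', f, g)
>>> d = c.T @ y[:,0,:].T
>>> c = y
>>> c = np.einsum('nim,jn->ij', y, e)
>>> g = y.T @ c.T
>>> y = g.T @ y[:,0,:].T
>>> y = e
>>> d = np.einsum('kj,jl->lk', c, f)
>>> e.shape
(13, 13)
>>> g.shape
(11, 23, 23)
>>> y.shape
(13, 13)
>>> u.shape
(13, 3)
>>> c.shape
(23, 13)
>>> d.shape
(13, 23)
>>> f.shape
(13, 13)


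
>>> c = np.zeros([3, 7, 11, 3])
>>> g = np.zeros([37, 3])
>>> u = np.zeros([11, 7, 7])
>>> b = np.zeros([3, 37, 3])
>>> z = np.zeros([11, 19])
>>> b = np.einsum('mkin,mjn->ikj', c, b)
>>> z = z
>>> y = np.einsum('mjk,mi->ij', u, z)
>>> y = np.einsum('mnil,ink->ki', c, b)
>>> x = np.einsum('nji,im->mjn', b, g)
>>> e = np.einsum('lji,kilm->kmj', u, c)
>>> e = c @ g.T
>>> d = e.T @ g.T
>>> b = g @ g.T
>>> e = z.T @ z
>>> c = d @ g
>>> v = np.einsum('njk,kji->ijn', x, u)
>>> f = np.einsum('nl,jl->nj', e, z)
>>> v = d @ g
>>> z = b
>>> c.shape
(37, 11, 7, 3)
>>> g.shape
(37, 3)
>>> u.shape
(11, 7, 7)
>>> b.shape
(37, 37)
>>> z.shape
(37, 37)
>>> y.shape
(37, 11)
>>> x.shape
(3, 7, 11)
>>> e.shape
(19, 19)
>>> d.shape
(37, 11, 7, 37)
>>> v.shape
(37, 11, 7, 3)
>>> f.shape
(19, 11)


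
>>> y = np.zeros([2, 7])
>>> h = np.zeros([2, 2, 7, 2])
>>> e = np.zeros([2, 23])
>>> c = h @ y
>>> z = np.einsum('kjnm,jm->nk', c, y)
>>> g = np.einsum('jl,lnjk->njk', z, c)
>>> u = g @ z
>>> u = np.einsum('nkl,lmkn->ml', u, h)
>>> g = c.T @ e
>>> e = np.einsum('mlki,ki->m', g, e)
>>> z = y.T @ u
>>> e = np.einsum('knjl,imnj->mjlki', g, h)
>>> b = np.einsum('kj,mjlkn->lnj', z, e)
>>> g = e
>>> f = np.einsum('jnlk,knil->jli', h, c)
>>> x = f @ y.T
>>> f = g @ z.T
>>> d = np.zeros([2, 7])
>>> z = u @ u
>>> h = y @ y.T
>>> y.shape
(2, 7)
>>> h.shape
(2, 2)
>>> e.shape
(2, 2, 23, 7, 2)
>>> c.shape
(2, 2, 7, 7)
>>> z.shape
(2, 2)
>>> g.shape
(2, 2, 23, 7, 2)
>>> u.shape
(2, 2)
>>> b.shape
(23, 2, 2)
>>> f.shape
(2, 2, 23, 7, 7)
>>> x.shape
(2, 7, 2)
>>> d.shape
(2, 7)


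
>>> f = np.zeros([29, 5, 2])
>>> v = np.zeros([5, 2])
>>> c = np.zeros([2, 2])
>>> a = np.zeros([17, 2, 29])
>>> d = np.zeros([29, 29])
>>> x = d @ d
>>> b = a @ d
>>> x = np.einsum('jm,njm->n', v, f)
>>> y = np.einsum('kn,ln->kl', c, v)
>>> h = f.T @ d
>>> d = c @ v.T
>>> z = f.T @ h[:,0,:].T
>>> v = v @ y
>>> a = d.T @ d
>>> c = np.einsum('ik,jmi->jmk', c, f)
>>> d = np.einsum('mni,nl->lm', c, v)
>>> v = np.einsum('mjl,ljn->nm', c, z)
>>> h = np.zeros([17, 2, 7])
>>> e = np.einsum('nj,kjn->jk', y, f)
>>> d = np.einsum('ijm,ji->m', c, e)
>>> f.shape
(29, 5, 2)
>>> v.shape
(2, 29)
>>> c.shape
(29, 5, 2)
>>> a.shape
(5, 5)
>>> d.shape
(2,)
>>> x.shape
(29,)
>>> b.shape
(17, 2, 29)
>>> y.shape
(2, 5)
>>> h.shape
(17, 2, 7)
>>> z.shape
(2, 5, 2)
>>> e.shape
(5, 29)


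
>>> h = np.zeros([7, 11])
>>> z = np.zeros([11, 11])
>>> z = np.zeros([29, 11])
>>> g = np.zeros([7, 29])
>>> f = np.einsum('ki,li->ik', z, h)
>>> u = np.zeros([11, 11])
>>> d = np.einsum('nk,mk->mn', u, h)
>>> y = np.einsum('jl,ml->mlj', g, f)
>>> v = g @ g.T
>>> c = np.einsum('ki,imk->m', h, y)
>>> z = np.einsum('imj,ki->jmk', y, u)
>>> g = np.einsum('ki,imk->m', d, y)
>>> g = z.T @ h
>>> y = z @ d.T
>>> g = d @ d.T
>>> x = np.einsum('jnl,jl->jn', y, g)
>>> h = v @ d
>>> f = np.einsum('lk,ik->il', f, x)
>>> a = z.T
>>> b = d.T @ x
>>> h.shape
(7, 11)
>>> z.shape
(7, 29, 11)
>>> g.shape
(7, 7)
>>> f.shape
(7, 11)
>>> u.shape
(11, 11)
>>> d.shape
(7, 11)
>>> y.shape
(7, 29, 7)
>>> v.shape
(7, 7)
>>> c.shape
(29,)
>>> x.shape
(7, 29)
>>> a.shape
(11, 29, 7)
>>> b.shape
(11, 29)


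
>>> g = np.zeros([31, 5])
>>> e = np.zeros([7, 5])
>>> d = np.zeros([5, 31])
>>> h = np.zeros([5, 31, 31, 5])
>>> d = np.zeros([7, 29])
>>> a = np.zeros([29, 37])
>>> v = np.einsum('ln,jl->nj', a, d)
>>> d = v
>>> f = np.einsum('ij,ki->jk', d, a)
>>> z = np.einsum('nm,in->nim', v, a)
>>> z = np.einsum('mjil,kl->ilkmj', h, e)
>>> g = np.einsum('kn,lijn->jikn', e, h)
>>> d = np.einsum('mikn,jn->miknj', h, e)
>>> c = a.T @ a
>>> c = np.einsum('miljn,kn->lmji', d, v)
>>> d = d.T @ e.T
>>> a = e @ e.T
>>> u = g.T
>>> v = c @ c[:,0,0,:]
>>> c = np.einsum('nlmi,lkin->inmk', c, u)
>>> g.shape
(31, 31, 7, 5)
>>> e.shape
(7, 5)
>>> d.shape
(7, 5, 31, 31, 7)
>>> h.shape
(5, 31, 31, 5)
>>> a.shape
(7, 7)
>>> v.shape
(31, 5, 5, 31)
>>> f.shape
(7, 29)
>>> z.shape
(31, 5, 7, 5, 31)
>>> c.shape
(31, 31, 5, 7)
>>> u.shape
(5, 7, 31, 31)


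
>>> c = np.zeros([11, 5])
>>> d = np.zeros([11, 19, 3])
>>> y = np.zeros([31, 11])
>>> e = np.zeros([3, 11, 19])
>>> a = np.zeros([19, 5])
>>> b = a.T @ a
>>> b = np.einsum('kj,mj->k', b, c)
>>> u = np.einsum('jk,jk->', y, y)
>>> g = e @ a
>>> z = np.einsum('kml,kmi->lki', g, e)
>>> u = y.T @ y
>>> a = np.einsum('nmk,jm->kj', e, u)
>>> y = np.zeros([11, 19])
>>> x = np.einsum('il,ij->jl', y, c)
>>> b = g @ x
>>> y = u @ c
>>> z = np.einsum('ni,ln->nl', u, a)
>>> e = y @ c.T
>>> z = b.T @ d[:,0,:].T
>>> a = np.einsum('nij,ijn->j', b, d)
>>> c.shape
(11, 5)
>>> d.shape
(11, 19, 3)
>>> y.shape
(11, 5)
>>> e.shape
(11, 11)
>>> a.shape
(19,)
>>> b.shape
(3, 11, 19)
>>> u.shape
(11, 11)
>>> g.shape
(3, 11, 5)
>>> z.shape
(19, 11, 11)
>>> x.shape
(5, 19)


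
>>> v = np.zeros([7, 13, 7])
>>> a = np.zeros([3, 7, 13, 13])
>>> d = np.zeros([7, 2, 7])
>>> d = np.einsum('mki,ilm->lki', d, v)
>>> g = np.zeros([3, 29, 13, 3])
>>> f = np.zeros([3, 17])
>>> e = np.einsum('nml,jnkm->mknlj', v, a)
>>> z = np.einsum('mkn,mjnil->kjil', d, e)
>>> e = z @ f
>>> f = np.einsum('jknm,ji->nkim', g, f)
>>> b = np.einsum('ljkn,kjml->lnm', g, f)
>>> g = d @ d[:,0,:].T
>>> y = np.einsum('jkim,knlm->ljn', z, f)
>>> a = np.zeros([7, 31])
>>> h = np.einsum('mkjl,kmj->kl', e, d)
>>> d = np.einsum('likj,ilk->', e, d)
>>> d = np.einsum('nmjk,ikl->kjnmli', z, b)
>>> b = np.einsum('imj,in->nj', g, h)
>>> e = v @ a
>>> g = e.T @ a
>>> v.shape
(7, 13, 7)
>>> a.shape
(7, 31)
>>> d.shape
(3, 7, 2, 13, 17, 3)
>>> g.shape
(31, 13, 31)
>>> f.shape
(13, 29, 17, 3)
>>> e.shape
(7, 13, 31)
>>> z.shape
(2, 13, 7, 3)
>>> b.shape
(17, 13)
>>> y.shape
(17, 2, 29)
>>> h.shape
(13, 17)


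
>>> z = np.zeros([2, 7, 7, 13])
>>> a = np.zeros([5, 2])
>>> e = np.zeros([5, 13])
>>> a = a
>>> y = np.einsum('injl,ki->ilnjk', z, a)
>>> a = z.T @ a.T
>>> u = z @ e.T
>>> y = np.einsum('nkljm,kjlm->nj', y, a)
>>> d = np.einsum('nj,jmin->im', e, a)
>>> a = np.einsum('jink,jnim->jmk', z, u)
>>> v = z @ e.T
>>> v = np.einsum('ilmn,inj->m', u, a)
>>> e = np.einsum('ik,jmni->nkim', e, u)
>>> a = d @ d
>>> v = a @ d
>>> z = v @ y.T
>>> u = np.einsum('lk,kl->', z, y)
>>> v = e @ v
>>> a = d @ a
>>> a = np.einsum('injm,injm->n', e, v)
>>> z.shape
(7, 2)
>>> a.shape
(13,)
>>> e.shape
(7, 13, 5, 7)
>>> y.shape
(2, 7)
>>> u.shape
()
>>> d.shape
(7, 7)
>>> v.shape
(7, 13, 5, 7)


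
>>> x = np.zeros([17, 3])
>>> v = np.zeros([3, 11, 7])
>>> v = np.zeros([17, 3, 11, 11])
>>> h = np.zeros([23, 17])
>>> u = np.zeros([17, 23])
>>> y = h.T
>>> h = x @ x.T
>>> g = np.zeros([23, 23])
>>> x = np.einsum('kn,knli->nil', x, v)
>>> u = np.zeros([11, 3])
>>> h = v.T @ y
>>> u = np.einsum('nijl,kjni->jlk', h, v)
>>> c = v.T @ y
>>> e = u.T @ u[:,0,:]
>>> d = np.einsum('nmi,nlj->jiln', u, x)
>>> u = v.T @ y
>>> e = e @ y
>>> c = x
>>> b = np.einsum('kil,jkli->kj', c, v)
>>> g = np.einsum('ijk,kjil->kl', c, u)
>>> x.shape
(3, 11, 11)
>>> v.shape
(17, 3, 11, 11)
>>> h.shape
(11, 11, 3, 23)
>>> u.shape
(11, 11, 3, 23)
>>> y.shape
(17, 23)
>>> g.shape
(11, 23)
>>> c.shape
(3, 11, 11)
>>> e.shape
(17, 23, 23)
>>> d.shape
(11, 17, 11, 3)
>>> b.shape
(3, 17)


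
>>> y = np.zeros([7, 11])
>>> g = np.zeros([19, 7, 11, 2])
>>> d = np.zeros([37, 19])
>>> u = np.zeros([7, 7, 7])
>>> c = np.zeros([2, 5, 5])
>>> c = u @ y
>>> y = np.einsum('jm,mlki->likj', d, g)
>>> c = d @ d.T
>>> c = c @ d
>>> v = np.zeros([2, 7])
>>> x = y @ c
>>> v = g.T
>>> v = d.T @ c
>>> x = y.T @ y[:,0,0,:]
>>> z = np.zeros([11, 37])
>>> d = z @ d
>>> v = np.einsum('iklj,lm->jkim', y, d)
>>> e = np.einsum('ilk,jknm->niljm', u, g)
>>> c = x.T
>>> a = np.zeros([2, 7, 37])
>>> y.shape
(7, 2, 11, 37)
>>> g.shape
(19, 7, 11, 2)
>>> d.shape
(11, 19)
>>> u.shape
(7, 7, 7)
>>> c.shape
(37, 2, 11, 37)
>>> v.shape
(37, 2, 7, 19)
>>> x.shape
(37, 11, 2, 37)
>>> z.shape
(11, 37)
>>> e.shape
(11, 7, 7, 19, 2)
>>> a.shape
(2, 7, 37)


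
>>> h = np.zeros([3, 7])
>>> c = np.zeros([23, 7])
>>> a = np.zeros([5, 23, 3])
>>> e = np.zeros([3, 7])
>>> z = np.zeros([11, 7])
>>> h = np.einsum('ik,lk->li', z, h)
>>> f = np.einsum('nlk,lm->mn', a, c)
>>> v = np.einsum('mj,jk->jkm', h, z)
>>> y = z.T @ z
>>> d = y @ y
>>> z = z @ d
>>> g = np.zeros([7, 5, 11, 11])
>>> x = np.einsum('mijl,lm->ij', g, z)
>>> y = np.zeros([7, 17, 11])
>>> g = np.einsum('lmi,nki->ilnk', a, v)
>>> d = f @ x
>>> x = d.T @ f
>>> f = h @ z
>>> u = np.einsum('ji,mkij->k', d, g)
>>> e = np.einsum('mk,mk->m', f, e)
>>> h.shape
(3, 11)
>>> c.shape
(23, 7)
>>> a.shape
(5, 23, 3)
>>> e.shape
(3,)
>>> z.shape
(11, 7)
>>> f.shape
(3, 7)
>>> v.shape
(11, 7, 3)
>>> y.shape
(7, 17, 11)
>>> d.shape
(7, 11)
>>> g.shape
(3, 5, 11, 7)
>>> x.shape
(11, 5)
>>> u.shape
(5,)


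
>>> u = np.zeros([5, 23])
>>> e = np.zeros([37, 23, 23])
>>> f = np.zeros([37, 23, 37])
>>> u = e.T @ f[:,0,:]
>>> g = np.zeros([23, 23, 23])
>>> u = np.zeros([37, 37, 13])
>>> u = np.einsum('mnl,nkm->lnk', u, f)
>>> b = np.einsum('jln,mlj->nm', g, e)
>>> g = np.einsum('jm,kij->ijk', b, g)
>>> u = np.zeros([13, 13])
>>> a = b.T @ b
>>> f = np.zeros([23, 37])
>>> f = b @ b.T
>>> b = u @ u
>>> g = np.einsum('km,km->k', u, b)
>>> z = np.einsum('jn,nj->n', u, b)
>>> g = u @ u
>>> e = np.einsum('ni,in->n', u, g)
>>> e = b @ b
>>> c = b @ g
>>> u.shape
(13, 13)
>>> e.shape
(13, 13)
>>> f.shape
(23, 23)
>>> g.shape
(13, 13)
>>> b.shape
(13, 13)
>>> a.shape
(37, 37)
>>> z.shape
(13,)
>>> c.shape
(13, 13)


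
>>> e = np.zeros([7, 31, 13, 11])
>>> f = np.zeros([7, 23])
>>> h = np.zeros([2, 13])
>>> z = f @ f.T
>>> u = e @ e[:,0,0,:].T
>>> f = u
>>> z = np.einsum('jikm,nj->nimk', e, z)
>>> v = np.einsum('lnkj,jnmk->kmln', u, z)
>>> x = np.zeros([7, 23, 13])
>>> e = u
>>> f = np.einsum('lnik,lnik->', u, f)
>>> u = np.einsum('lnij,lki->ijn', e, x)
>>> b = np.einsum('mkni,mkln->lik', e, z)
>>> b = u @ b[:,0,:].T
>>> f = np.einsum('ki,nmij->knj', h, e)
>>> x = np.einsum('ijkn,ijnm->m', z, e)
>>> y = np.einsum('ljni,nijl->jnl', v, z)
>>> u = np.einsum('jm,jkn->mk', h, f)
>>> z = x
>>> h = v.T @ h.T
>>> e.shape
(7, 31, 13, 7)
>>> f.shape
(2, 7, 7)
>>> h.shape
(31, 7, 11, 2)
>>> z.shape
(7,)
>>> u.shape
(13, 7)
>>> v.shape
(13, 11, 7, 31)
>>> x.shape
(7,)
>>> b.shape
(13, 7, 11)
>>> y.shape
(11, 7, 13)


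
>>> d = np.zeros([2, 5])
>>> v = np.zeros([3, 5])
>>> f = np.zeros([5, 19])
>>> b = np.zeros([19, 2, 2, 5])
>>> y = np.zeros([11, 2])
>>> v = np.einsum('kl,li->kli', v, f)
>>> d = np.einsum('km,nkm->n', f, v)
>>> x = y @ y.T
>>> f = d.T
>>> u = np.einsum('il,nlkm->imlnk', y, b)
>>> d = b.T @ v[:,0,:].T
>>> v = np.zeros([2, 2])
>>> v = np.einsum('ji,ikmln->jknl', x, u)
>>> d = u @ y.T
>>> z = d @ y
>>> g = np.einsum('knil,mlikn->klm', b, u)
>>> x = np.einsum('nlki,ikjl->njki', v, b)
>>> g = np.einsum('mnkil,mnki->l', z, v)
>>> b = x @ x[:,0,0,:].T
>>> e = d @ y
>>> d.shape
(11, 5, 2, 19, 11)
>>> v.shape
(11, 5, 2, 19)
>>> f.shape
(3,)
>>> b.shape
(11, 2, 2, 11)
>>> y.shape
(11, 2)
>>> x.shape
(11, 2, 2, 19)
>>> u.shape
(11, 5, 2, 19, 2)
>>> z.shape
(11, 5, 2, 19, 2)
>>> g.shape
(2,)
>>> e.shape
(11, 5, 2, 19, 2)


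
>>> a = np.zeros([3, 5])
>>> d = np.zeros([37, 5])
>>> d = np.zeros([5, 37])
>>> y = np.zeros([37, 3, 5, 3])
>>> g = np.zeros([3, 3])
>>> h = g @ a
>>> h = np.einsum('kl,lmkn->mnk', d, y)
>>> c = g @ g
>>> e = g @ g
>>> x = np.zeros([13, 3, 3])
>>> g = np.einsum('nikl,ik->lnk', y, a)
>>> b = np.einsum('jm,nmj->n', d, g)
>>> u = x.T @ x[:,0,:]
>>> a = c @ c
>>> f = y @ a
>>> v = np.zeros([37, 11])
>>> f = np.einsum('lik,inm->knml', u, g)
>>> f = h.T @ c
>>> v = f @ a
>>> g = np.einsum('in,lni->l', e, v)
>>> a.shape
(3, 3)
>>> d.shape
(5, 37)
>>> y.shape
(37, 3, 5, 3)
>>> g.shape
(5,)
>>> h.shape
(3, 3, 5)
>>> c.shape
(3, 3)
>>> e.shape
(3, 3)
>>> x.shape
(13, 3, 3)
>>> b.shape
(3,)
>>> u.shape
(3, 3, 3)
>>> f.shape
(5, 3, 3)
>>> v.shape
(5, 3, 3)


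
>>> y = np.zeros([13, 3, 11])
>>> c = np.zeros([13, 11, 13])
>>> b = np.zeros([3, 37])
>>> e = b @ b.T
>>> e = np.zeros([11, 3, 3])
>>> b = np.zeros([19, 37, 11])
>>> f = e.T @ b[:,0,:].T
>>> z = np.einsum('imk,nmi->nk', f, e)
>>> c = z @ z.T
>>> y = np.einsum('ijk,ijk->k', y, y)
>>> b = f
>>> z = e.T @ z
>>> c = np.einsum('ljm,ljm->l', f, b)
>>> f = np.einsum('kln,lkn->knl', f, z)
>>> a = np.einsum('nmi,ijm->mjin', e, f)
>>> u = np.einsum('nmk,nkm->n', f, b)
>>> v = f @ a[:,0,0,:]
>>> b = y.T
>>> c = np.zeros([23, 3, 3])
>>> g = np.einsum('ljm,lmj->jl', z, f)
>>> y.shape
(11,)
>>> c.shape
(23, 3, 3)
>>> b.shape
(11,)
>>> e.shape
(11, 3, 3)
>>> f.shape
(3, 19, 3)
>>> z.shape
(3, 3, 19)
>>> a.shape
(3, 19, 3, 11)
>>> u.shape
(3,)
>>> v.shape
(3, 19, 11)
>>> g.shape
(3, 3)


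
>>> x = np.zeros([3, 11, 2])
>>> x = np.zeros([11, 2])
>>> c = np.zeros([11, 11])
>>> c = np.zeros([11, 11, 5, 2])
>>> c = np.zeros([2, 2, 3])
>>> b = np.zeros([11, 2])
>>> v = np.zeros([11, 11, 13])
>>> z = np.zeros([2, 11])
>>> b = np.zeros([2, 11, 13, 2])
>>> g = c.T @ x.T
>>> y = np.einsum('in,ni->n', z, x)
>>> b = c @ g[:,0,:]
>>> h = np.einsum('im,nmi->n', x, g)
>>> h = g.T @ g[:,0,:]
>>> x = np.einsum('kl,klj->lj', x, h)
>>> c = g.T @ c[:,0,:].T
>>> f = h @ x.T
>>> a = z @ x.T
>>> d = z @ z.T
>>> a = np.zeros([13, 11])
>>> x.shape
(2, 11)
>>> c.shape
(11, 2, 2)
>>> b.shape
(2, 2, 11)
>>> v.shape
(11, 11, 13)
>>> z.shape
(2, 11)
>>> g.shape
(3, 2, 11)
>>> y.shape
(11,)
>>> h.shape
(11, 2, 11)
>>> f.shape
(11, 2, 2)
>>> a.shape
(13, 11)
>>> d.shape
(2, 2)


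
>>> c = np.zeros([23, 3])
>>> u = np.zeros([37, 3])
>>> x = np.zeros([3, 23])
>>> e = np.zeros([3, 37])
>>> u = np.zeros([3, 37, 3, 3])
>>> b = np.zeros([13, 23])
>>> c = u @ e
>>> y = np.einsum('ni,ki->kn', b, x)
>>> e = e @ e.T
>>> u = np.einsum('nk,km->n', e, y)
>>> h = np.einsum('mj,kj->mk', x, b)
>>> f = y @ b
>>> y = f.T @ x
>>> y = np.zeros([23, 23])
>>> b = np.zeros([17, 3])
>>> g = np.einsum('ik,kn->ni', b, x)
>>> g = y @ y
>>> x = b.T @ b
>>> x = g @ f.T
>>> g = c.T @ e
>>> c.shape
(3, 37, 3, 37)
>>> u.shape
(3,)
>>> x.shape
(23, 3)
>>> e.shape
(3, 3)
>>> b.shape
(17, 3)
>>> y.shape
(23, 23)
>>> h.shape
(3, 13)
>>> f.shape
(3, 23)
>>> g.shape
(37, 3, 37, 3)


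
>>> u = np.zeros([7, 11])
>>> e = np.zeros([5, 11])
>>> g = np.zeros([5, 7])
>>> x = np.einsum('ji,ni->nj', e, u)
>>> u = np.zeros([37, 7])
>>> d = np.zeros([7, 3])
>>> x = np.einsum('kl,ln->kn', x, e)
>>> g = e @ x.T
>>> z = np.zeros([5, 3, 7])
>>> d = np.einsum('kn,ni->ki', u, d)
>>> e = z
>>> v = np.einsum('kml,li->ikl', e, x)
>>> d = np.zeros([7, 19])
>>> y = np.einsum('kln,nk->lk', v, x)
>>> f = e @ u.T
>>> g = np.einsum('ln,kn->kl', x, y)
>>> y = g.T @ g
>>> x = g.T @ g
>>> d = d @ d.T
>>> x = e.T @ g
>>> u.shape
(37, 7)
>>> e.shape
(5, 3, 7)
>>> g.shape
(5, 7)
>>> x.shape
(7, 3, 7)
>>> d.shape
(7, 7)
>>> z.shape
(5, 3, 7)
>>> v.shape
(11, 5, 7)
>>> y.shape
(7, 7)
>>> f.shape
(5, 3, 37)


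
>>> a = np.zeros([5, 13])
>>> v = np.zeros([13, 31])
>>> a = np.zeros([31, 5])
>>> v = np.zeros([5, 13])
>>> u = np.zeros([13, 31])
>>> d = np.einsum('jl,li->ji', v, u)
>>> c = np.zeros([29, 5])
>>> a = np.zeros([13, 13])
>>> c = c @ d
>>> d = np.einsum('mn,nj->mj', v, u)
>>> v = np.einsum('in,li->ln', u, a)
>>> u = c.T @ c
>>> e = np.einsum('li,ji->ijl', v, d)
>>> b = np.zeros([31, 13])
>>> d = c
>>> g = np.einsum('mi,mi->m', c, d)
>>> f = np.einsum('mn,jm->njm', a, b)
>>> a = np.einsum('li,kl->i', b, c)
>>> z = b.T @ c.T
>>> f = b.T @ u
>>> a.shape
(13,)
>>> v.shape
(13, 31)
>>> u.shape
(31, 31)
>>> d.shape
(29, 31)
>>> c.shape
(29, 31)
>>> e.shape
(31, 5, 13)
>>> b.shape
(31, 13)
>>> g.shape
(29,)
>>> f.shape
(13, 31)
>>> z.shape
(13, 29)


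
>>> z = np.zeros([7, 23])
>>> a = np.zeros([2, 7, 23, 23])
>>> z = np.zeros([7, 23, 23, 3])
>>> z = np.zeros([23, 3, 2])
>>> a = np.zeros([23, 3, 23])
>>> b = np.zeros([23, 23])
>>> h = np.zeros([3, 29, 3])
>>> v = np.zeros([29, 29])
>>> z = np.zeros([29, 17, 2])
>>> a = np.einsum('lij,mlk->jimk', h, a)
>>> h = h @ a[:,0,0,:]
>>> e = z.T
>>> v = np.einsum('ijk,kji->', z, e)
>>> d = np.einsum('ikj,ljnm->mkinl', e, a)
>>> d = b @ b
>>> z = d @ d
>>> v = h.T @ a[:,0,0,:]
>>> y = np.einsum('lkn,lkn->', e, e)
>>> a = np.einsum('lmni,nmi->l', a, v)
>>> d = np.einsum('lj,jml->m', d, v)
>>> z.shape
(23, 23)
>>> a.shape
(3,)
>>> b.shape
(23, 23)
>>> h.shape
(3, 29, 23)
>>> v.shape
(23, 29, 23)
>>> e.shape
(2, 17, 29)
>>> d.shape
(29,)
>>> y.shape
()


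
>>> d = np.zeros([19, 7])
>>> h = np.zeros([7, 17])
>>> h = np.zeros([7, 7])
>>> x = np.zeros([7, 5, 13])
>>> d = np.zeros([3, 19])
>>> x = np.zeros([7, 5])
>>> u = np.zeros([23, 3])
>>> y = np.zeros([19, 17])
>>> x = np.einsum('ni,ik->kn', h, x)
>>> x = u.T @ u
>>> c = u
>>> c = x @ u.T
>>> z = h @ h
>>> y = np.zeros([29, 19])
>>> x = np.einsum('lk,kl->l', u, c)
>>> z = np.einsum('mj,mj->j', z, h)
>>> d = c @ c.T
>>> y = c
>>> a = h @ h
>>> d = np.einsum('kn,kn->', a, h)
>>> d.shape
()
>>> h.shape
(7, 7)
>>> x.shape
(23,)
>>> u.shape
(23, 3)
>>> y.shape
(3, 23)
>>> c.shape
(3, 23)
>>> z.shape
(7,)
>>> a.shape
(7, 7)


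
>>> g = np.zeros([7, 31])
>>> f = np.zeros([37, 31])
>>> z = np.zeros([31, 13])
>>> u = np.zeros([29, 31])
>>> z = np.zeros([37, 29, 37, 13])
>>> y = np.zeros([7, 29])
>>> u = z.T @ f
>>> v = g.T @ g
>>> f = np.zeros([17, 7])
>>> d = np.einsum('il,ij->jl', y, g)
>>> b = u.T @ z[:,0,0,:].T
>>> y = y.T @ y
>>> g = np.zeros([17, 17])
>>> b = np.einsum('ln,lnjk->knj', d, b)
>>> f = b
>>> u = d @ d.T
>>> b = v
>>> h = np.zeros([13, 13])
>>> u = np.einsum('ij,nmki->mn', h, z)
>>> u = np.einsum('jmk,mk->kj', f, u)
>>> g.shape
(17, 17)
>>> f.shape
(37, 29, 37)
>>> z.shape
(37, 29, 37, 13)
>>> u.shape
(37, 37)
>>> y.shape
(29, 29)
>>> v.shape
(31, 31)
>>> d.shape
(31, 29)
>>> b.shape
(31, 31)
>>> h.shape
(13, 13)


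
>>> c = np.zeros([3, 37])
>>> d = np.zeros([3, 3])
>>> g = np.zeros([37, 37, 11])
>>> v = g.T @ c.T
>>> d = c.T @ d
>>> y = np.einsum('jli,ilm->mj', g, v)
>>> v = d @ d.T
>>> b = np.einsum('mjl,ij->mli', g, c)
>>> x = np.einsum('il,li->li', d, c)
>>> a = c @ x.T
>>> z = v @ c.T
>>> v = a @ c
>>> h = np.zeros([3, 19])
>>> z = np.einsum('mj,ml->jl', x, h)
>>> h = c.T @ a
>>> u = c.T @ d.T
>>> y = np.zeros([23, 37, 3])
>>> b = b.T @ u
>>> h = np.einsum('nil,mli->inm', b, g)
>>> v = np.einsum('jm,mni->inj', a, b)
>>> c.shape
(3, 37)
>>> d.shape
(37, 3)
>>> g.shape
(37, 37, 11)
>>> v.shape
(37, 11, 3)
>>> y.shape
(23, 37, 3)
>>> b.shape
(3, 11, 37)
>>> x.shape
(3, 37)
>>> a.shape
(3, 3)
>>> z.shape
(37, 19)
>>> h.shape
(11, 3, 37)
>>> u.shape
(37, 37)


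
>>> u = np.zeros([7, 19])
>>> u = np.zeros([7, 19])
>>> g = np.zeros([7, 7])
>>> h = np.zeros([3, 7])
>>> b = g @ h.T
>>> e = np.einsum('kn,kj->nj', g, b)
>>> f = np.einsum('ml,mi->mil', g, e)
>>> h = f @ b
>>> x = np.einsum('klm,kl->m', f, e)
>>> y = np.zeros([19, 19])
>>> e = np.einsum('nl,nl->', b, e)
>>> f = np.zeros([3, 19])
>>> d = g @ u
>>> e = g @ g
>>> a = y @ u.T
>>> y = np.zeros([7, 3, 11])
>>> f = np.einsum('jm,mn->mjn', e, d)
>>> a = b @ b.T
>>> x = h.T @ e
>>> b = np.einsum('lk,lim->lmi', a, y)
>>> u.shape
(7, 19)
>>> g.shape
(7, 7)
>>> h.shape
(7, 3, 3)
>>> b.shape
(7, 11, 3)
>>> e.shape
(7, 7)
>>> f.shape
(7, 7, 19)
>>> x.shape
(3, 3, 7)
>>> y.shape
(7, 3, 11)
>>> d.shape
(7, 19)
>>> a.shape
(7, 7)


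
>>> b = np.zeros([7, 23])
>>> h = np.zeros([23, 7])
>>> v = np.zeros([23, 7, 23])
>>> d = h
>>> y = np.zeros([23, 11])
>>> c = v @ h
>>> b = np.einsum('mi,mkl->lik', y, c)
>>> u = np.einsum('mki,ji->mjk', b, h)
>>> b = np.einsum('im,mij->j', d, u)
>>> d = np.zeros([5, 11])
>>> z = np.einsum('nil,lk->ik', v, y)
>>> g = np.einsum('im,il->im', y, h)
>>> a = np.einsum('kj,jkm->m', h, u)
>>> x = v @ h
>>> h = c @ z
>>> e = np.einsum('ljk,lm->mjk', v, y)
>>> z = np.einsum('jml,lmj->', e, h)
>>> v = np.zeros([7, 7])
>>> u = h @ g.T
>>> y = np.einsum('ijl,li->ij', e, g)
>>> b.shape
(11,)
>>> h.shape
(23, 7, 11)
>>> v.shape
(7, 7)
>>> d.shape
(5, 11)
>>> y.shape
(11, 7)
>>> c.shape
(23, 7, 7)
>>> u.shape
(23, 7, 23)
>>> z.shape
()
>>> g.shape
(23, 11)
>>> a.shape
(11,)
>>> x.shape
(23, 7, 7)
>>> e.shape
(11, 7, 23)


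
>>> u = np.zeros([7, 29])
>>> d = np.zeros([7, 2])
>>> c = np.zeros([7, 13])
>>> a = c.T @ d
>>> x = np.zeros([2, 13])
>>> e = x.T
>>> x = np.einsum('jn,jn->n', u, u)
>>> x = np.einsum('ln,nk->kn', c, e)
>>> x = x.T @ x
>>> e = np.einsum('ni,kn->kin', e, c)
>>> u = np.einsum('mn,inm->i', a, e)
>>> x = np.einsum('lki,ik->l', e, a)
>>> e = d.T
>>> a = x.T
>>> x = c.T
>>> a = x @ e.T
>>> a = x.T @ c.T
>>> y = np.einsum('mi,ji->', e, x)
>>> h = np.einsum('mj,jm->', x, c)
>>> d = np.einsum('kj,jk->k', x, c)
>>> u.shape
(7,)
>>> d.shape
(13,)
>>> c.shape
(7, 13)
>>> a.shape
(7, 7)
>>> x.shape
(13, 7)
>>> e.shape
(2, 7)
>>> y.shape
()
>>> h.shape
()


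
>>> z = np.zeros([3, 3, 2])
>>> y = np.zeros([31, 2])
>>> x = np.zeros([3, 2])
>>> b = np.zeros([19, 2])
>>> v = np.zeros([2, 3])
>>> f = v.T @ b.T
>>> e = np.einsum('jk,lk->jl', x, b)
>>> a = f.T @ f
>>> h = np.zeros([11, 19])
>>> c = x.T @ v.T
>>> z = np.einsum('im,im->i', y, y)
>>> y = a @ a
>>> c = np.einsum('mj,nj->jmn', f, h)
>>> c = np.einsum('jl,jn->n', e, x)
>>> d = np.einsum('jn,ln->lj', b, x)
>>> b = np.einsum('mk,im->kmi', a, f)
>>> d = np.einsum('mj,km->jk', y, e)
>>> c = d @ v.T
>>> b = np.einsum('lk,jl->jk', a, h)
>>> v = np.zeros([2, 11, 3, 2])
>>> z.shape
(31,)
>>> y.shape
(19, 19)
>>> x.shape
(3, 2)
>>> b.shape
(11, 19)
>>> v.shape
(2, 11, 3, 2)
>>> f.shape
(3, 19)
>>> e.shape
(3, 19)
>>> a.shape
(19, 19)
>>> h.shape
(11, 19)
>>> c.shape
(19, 2)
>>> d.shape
(19, 3)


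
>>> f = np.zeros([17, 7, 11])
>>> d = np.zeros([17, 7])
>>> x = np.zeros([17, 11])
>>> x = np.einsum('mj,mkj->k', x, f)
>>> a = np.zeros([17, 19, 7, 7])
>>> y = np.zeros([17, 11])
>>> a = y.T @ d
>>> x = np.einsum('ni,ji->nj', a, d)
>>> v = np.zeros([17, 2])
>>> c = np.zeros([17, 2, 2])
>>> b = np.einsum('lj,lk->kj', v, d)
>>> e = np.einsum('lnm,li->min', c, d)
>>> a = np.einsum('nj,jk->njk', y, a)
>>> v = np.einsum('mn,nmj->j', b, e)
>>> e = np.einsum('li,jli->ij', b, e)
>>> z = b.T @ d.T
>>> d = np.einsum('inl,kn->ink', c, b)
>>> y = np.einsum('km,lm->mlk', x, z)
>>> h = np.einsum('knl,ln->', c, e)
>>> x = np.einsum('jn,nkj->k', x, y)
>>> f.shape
(17, 7, 11)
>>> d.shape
(17, 2, 7)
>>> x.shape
(2,)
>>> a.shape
(17, 11, 7)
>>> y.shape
(17, 2, 11)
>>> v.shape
(2,)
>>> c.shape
(17, 2, 2)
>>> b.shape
(7, 2)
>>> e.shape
(2, 2)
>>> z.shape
(2, 17)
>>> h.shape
()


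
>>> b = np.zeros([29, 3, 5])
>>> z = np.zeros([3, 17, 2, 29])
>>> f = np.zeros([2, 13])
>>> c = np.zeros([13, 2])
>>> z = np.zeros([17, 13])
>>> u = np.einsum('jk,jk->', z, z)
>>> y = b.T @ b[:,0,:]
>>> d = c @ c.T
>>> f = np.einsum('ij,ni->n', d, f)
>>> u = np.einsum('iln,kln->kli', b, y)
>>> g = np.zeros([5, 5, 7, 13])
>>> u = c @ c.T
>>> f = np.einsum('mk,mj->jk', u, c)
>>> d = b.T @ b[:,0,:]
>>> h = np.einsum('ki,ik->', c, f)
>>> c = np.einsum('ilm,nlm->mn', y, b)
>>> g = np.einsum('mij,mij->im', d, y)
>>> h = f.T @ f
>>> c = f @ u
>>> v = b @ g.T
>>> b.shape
(29, 3, 5)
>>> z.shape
(17, 13)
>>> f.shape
(2, 13)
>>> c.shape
(2, 13)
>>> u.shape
(13, 13)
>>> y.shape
(5, 3, 5)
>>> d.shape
(5, 3, 5)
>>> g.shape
(3, 5)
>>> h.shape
(13, 13)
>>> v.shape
(29, 3, 3)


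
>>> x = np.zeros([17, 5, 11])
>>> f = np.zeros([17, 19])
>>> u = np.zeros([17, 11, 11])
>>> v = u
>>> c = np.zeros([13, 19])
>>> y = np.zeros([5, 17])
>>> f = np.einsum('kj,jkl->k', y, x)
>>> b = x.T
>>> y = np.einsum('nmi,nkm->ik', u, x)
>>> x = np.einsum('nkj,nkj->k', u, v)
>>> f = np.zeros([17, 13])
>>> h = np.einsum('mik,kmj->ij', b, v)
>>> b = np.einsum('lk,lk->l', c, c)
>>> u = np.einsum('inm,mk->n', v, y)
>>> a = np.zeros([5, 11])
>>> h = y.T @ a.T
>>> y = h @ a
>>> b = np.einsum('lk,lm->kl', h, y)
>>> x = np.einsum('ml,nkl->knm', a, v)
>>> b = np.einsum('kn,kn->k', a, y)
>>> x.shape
(11, 17, 5)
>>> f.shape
(17, 13)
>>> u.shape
(11,)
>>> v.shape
(17, 11, 11)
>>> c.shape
(13, 19)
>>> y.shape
(5, 11)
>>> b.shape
(5,)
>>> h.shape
(5, 5)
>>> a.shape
(5, 11)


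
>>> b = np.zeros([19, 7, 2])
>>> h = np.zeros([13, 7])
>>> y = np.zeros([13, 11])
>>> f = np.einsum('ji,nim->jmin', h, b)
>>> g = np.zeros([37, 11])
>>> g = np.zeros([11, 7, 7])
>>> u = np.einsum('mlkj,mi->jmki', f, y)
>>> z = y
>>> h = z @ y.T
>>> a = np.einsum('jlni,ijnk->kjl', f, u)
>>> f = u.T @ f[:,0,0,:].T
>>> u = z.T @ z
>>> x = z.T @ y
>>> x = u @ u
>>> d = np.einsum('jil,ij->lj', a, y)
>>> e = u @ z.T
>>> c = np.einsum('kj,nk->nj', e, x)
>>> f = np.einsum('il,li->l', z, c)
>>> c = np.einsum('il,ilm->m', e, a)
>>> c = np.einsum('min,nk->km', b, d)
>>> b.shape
(19, 7, 2)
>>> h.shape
(13, 13)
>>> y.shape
(13, 11)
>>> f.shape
(11,)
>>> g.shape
(11, 7, 7)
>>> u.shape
(11, 11)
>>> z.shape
(13, 11)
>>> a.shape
(11, 13, 2)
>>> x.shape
(11, 11)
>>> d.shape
(2, 11)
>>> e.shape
(11, 13)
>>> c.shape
(11, 19)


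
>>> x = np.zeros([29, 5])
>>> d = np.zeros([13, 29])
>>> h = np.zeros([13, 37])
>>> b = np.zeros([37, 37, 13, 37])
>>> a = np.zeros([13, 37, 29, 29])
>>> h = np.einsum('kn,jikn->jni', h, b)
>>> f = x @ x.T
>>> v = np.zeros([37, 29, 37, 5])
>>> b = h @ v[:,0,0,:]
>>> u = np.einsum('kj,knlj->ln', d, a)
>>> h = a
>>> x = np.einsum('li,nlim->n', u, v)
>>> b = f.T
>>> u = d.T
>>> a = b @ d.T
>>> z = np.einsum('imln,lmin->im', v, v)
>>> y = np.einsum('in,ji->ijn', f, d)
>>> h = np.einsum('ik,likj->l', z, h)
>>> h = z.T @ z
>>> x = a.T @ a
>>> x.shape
(13, 13)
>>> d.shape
(13, 29)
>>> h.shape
(29, 29)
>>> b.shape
(29, 29)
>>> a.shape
(29, 13)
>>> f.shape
(29, 29)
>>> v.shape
(37, 29, 37, 5)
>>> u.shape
(29, 13)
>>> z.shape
(37, 29)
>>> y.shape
(29, 13, 29)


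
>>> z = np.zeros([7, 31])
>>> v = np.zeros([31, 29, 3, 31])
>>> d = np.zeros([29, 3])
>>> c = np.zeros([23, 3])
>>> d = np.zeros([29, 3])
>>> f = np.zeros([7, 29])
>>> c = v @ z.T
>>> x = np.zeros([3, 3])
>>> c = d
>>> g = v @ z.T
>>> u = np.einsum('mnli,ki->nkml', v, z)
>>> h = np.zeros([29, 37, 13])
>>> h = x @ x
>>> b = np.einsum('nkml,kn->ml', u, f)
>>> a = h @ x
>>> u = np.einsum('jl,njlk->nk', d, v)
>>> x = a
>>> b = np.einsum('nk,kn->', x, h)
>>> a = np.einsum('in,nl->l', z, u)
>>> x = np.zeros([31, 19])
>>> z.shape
(7, 31)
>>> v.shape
(31, 29, 3, 31)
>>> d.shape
(29, 3)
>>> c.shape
(29, 3)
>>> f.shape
(7, 29)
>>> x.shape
(31, 19)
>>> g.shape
(31, 29, 3, 7)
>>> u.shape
(31, 31)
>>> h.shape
(3, 3)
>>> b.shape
()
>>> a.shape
(31,)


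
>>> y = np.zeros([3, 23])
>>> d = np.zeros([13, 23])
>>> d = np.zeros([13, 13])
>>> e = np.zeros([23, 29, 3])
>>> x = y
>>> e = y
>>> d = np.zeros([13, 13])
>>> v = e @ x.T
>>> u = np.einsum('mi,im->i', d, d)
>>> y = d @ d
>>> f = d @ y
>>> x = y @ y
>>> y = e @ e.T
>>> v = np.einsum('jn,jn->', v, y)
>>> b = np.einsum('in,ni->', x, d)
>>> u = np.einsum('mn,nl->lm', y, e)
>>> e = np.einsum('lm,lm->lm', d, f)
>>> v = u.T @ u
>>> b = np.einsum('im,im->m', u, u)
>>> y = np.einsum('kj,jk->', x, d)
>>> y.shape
()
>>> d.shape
(13, 13)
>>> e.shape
(13, 13)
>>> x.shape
(13, 13)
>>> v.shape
(3, 3)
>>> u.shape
(23, 3)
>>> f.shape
(13, 13)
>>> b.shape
(3,)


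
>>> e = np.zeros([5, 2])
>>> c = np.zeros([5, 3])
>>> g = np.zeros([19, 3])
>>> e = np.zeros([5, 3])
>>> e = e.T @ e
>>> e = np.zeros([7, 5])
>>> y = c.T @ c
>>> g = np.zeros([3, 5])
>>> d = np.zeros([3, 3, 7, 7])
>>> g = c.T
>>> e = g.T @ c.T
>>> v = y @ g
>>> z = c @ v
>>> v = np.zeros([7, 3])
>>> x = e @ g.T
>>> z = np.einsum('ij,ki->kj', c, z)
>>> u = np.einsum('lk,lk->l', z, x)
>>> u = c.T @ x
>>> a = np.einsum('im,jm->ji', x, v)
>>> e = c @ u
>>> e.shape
(5, 3)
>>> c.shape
(5, 3)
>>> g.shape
(3, 5)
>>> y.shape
(3, 3)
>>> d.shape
(3, 3, 7, 7)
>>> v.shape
(7, 3)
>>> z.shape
(5, 3)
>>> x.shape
(5, 3)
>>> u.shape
(3, 3)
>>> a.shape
(7, 5)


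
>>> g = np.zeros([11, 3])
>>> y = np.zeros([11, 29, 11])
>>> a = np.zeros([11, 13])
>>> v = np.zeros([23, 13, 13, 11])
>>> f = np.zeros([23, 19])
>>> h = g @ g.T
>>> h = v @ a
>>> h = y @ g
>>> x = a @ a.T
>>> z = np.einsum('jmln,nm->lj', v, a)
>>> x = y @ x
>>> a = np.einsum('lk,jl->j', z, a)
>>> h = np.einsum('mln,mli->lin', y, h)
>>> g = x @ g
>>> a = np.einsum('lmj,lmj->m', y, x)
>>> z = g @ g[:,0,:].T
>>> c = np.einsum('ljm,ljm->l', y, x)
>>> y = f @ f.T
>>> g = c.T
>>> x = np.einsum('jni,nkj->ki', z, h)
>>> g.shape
(11,)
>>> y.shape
(23, 23)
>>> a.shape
(29,)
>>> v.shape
(23, 13, 13, 11)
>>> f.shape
(23, 19)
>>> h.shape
(29, 3, 11)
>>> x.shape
(3, 11)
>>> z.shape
(11, 29, 11)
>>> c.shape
(11,)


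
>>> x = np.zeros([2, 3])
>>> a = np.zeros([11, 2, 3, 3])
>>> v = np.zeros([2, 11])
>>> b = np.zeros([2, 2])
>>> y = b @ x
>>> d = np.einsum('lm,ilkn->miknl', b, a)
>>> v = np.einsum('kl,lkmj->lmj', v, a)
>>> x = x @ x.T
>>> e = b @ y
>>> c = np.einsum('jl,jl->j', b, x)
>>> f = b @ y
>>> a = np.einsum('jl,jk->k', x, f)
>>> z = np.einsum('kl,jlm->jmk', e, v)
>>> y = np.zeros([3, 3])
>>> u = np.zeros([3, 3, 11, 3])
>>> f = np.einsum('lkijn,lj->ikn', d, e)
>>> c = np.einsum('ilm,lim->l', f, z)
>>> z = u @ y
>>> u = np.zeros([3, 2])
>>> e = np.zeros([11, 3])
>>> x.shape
(2, 2)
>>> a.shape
(3,)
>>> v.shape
(11, 3, 3)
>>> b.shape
(2, 2)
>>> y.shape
(3, 3)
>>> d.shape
(2, 11, 3, 3, 2)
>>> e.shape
(11, 3)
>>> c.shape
(11,)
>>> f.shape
(3, 11, 2)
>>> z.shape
(3, 3, 11, 3)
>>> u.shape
(3, 2)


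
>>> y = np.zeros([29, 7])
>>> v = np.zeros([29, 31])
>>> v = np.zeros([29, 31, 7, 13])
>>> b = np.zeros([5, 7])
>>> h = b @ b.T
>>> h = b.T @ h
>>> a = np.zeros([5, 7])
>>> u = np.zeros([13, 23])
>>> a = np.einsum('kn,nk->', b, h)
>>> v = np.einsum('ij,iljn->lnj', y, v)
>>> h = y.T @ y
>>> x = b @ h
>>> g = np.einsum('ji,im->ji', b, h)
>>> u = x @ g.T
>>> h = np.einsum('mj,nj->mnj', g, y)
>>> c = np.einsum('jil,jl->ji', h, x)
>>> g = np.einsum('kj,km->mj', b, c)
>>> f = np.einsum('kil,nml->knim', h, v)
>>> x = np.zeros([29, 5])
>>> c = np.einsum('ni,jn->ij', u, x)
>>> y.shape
(29, 7)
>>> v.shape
(31, 13, 7)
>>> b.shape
(5, 7)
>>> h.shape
(5, 29, 7)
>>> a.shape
()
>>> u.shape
(5, 5)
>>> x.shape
(29, 5)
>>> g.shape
(29, 7)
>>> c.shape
(5, 29)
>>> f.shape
(5, 31, 29, 13)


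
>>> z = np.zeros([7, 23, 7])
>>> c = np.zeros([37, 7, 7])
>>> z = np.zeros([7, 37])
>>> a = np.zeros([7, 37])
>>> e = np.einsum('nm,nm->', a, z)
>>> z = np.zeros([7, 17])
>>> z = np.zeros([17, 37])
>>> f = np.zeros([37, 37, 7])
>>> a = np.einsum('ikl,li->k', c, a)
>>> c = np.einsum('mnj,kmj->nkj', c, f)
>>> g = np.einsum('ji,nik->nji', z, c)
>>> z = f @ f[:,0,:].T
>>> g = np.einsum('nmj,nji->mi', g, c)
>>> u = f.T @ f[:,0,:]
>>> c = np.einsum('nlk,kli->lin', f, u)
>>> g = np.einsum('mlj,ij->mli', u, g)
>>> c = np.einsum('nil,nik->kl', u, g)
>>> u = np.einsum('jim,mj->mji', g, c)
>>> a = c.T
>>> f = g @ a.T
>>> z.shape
(37, 37, 37)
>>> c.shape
(17, 7)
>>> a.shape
(7, 17)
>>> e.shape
()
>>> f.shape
(7, 37, 7)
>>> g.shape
(7, 37, 17)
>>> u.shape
(17, 7, 37)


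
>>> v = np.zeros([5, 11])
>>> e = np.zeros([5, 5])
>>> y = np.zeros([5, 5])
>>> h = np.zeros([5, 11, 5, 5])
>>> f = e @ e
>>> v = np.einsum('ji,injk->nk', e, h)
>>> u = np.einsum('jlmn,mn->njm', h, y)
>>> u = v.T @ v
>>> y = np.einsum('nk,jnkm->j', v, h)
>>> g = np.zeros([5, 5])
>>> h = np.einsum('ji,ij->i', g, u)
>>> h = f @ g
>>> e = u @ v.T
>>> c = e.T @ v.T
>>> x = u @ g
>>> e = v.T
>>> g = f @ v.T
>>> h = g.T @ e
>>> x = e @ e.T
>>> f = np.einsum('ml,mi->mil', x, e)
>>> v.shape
(11, 5)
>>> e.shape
(5, 11)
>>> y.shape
(5,)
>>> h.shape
(11, 11)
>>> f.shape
(5, 11, 5)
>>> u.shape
(5, 5)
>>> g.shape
(5, 11)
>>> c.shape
(11, 11)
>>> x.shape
(5, 5)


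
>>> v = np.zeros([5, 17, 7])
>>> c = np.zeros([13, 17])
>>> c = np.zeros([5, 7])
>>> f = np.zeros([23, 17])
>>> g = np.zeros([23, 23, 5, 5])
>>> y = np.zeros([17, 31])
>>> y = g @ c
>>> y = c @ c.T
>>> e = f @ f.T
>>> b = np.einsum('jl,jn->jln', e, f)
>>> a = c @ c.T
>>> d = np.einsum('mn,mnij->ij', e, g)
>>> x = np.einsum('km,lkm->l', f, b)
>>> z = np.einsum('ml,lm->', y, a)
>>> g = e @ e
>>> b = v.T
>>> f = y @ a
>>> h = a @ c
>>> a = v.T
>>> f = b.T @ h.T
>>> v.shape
(5, 17, 7)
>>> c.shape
(5, 7)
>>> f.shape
(5, 17, 5)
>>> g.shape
(23, 23)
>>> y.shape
(5, 5)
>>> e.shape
(23, 23)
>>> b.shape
(7, 17, 5)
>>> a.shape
(7, 17, 5)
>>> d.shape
(5, 5)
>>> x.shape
(23,)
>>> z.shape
()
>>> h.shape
(5, 7)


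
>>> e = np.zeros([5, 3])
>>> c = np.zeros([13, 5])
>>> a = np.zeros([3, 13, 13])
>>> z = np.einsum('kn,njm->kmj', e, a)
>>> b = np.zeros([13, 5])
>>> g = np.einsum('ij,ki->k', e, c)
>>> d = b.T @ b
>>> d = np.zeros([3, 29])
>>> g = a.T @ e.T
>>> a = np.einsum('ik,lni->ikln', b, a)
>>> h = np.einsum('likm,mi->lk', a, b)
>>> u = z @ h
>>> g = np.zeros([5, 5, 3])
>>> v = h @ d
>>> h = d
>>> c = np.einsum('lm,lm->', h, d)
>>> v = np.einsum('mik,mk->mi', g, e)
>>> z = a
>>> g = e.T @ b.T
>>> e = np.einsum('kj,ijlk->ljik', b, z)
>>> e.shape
(3, 5, 13, 13)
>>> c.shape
()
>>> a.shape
(13, 5, 3, 13)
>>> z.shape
(13, 5, 3, 13)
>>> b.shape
(13, 5)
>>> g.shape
(3, 13)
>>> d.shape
(3, 29)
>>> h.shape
(3, 29)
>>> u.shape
(5, 13, 3)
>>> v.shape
(5, 5)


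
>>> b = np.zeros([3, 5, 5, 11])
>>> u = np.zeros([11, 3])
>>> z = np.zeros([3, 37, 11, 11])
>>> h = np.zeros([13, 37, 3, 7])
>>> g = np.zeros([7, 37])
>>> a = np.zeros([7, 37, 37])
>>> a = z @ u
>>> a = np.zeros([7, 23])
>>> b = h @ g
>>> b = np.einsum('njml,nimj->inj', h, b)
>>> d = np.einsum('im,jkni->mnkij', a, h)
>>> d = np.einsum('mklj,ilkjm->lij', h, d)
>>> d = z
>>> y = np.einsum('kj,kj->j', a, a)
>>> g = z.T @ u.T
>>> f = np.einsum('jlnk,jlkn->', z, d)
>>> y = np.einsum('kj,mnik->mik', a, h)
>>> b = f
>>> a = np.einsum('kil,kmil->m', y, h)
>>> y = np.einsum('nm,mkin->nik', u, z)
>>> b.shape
()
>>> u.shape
(11, 3)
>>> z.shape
(3, 37, 11, 11)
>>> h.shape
(13, 37, 3, 7)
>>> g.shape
(11, 11, 37, 11)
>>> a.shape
(37,)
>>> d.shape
(3, 37, 11, 11)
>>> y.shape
(11, 11, 37)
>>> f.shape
()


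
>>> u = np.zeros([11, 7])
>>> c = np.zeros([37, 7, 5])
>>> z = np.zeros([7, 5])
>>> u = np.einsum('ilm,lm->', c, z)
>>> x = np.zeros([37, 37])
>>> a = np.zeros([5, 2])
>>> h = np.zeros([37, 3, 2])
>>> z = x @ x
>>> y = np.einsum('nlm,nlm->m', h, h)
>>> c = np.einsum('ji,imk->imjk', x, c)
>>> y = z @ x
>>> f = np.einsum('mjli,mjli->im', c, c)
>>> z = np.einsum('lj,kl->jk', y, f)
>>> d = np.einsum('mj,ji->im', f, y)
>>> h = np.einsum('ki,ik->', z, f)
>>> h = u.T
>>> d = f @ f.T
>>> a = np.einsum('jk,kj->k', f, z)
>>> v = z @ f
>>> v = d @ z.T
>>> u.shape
()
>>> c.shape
(37, 7, 37, 5)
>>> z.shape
(37, 5)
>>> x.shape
(37, 37)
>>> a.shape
(37,)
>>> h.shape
()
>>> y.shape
(37, 37)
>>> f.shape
(5, 37)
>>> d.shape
(5, 5)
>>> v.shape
(5, 37)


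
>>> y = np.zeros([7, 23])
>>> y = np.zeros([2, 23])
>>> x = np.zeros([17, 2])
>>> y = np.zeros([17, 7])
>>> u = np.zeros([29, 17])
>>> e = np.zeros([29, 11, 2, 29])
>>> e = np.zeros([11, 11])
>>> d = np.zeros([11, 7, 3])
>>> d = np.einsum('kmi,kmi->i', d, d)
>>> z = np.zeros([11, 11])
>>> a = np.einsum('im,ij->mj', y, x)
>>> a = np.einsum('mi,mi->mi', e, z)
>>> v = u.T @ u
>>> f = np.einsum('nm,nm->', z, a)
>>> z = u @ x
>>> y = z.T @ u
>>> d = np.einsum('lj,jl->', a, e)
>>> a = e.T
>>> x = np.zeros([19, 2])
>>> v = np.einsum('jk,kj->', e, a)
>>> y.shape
(2, 17)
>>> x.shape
(19, 2)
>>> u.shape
(29, 17)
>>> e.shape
(11, 11)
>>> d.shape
()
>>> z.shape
(29, 2)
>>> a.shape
(11, 11)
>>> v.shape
()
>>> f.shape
()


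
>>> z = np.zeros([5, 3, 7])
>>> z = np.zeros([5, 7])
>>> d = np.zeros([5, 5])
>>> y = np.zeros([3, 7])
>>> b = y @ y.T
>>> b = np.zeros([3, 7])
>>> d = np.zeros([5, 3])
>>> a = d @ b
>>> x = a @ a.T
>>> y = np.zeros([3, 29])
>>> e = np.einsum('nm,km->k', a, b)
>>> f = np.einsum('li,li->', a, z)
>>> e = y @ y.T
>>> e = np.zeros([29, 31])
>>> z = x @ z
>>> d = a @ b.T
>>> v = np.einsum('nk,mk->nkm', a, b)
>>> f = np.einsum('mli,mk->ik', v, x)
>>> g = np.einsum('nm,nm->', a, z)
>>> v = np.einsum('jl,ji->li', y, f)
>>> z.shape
(5, 7)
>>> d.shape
(5, 3)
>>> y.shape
(3, 29)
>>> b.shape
(3, 7)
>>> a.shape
(5, 7)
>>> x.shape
(5, 5)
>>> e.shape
(29, 31)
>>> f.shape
(3, 5)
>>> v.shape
(29, 5)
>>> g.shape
()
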